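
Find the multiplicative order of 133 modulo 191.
95

191 is prime, so ord(133) divides φ(191) = 190.
Divisors of 190: 1, 2, 5, 10, 19, 38, 95, 190.
Repeated squaring: 133^1 ≡ 133, 133^2 ≡ 117, 133^4 ≡ 128, 133^8 ≡ 149, 133^16 ≡ 45, 133^32 ≡ 115, 133^64 ≡ 46, 133^128 ≡ 15 (mod 191).
Test 133^d mod 191 for each divisor d in increasing order:
133^1 ≡ 133
133^2 ≡ 117
133^5 = 133^4·133^1 ≡ 25
133^10 = 133^8·133^2 ≡ 52
133^19 = 133^16·133^2·133^1 ≡ 39
133^38 = 133^32·133^4·133^2 ≡ 184
133^95 = 133^64·133^16·133^8·133^4·133^2·133^1 ≡ 1  ← first divisor giving 1
The order is 95.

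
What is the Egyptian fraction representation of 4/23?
1/6 + 1/138

Greedy algorithm:
4/23: ceiling(23/4) = 6, use 1/6
1/138: ceiling(138/1) = 138, use 1/138
Result: 4/23 = 1/6 + 1/138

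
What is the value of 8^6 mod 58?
42

Repeated squaring. Binary of 6 = 110.
8^1 ≡ 8 (mod 58); 8^2 ≡ 6 (mod 58); 8^4 ≡ 36 (mod 58)
8^6 = 8^2 × 8^4 ≡ 42 (mod 58)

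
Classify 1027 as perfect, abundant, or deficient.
deficient

Proper divisors of 1027: sum = 1 + 13 + 79 = 93
Since 93 < 1027, 1027 is deficient.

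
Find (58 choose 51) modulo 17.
1

Using Lucas' theorem:
Write n=58 and k=51 in base 17:
n in base 17: [3, 7]
k in base 17: [3, 0]
C(58,51) mod 17 = ∏ C(n_i, k_i) mod 17
Digit binomials (mod 17): C(3,3) = 1; C(7,0) = 1
Product: 1 × 1 = 1 ≡ 1 (mod 17)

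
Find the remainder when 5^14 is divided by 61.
12

Repeated squaring. Binary of 14 = 1110.
5^1 ≡ 5 (mod 61); 5^2 ≡ 25 (mod 61); 5^4 ≡ 15 (mod 61); 5^8 ≡ 42 (mod 61)
5^14 = 5^2 × 5^4 × 5^8 ≡ 12 (mod 61)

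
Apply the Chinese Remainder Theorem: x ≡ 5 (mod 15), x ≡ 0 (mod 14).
140

Using Chinese Remainder Theorem:
M = 15 × 14 = 210
M1 = 14, M2 = 15
y1 = 14^(-1) mod 15 = 14
y2 = 15^(-1) mod 14 = 1
x = (5×14×14 + 0×15×1) mod 210 = 140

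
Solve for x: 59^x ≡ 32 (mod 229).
177

Baby-step giant-step with step n = ⌈√229⌉ = 16.
Baby steps 59^j mod 229 (j:value) for j=0..15: 0:1, 1:59, 2:46, 3:195, 4:55, 5:39, 6:11, 7:191, 8:48, 9:84, 10:147, 11:200, 12:121, 13:40, 14:70, 15:8.
Giant-step multiplier: 59^(-16) ≡ 59^(228-16) = 59^212 ≡ 180 (mod 229).
Giant steps γ_i = 32·180^i mod 229: γ_0=32, γ_1=35, γ_2=117, γ_3=221, γ_4=163, γ_5=28, γ_6=2, γ_7=131, γ_8=222, γ_9=114, γ_10=139, γ_11=59 (in table at j=1).
x = i·n + j = 11·16 + 1 = 177.
Check: 59^177 ≡ 32 (mod 229).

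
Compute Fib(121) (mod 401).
282

Matrix identity: Q^n = [[F_(n+1), F_n], [F_n, F_(n-1)]] with Q = [[1,1],[1,0]].
n = 121 = 1111001₂. Square-and-multiply, entries mod 401:
Q^1 = [[1,1],[1,0]]
Q^3 = (Q^1)²·Q = [[3,2],[2,1]]
Q^7 = (Q^3)²·Q = [[21,13],[13,8]]
Q^15 = (Q^7)²·Q = [[185,209],[209,377]]
Q^30 = (Q^15)² = [[112,366],[366,147]]
Q^60 = (Q^30)² = [[135,158],[158,378]]
Q^121 = (Q^60)²·Q = [[334,282],[282,52]]
F_121 mod 401 = Q^121[0][1] = 282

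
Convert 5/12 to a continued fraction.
[0; 2, 2, 2]

Euclidean algorithm steps:
5 = 0 × 12 + 5
12 = 2 × 5 + 2
5 = 2 × 2 + 1
2 = 2 × 1 + 0
Continued fraction: [0; 2, 2, 2]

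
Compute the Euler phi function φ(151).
150

151 = 151
φ(n) = n × ∏(1 - 1/p) for each prime p dividing n
φ(151) = 151 × (1 - 1/151) = 150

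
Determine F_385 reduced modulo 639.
163

Matrix identity: Q^n = [[F_(n+1), F_n], [F_n, F_(n-1)]] with Q = [[1,1],[1,0]].
n = 385 = 110000001₂. Square-and-multiply, entries mod 639:
Q^1 = [[1,1],[1,0]]
Q^3 = (Q^1)²·Q = [[3,2],[2,1]]
Q^6 = (Q^3)² = [[13,8],[8,5]]
Q^12 = (Q^6)² = [[233,144],[144,89]]
Q^24 = (Q^12)² = [[262,360],[360,541]]
Q^48 = (Q^24)² = [[154,252],[252,541]]
Q^96 = (Q^48)² = [[316,54],[54,262]]
Q^192 = (Q^96)² = [[532,540],[540,631]]
Q^385 = (Q^192)²·Q = [[46,163],[163,522]]
F_385 mod 639 = Q^385[0][1] = 163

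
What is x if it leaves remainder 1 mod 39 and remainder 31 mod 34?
235

Using Chinese Remainder Theorem:
M = 39 × 34 = 1326
M1 = 34, M2 = 39
y1 = 34^(-1) mod 39 = 31
y2 = 39^(-1) mod 34 = 7
x = (1×34×31 + 31×39×7) mod 1326 = 235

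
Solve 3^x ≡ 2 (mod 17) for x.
14

Baby-step giant-step with step n = ⌈√17⌉ = 5.
Baby steps 3^j mod 17 (j:value) for j=0..4: 0:1, 1:3, 2:9, 3:10, 4:13.
Giant-step multiplier: 3^(-5) ≡ 3^(16-5) = 3^11 ≡ 7 (mod 17).
Giant steps γ_i = 2·7^i mod 17: γ_0=2, γ_1=14, γ_2=13 (in table at j=4).
x = i·n + j = 2·5 + 4 = 14.
Check: 3^14 ≡ 2 (mod 17).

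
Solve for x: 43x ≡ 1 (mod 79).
68

gcd(43, 79) = 1, so the inverse exists.
Extended Euclidean algorithm on (79, 43):
79 = 1 × 43 + 36  ⟹  36 = (1)·79 + (-1)·43
43 = 1 × 36 + 7  ⟹  7 = (-1)·79 + (2)·43
36 = 5 × 7 + 1  ⟹  1 = (6)·79 + (-11)·43
So (-11)·43 ≡ 1 (mod 79), i.e. 43^(-1) ≡ -11 ≡ 68 (mod 79).
Check: 43 × 68 = 2924 ≡ 1 (mod 79)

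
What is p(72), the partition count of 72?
5392783

p(n) counts ways to write n as a sum of positive integers (order ignored).
Euler's pentagonal recurrence: p(k) = p(k-1) + p(k-2) - p(k-5) - p(k-7) + p(k-12) + p(k-15) - ... (offsets j(3j∓1)/2, signs ++--, p(0)=1, p(<0)=0).
DP table for k = 0..71: p(0)=1, p(1)=1, p(2)=2, p(3)=3, p(4)=5, p(5)=7, p(6)=11, p(7)=15, p(8)=22, p(9)=30, p(10)=42, p(11)=56, p(12)=77, p(13)=101, p(14)=135, p(15)=176, p(16)=231, p(17)=297, p(18)=385, p(19)=490, p(20)=627, p(21)=792, p(22)=1002, p(23)=1255, p(24)=1575, p(25)=1958, p(26)=2436, p(27)=3010, p(28)=3718, p(29)=4565, p(30)=5604, p(31)=6842, p(32)=8349, p(33)=10143, p(34)=12310, p(35)=14883, p(36)=17977, p(37)=21637, p(38)=26015, p(39)=31185, p(40)=37338, p(41)=44583, p(42)=53174, p(43)=63261, p(44)=75175, p(45)=89134, p(46)=105558, p(47)=124754, p(48)=147273, p(49)=173525, p(50)=204226, p(51)=239943, p(52)=281589, p(53)=329931, p(54)=386155, p(55)=451276, p(56)=526823, p(57)=614154, p(58)=715220, p(59)=831820, p(60)=966467, p(61)=1121505, p(62)=1300156, p(63)=1505499, p(64)=1741630, p(65)=2012558, p(66)=2323520, p(67)=2679689, p(68)=3087735, p(69)=3554345, p(70)=4087968, p(71)=4697205.
Final step: p(72) = p(71) + p(70) - p(67) - p(65) + p(60) + p(57) - p(50) - p(46) + p(37) + p(32) - p(21) - p(15) + p(2)
= 4697205 + 4087968 - 2679689 - 2012558 + 966467 + 614154 - 204226 - 105558 + 21637 + 8349 - 792 - 176 + 2
= 5392783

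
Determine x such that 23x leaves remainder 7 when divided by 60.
x ≡ 29 (mod 60)

gcd(23, 60) = 1, which divides 7, so solutions exist.
Find 23^(-1) mod 60 by the extended Euclidean algorithm:
60 = 2 × 23 + 14  ⟹  14 = (1)·60 + (-2)·23
23 = 1 × 14 + 9  ⟹  9 = (-1)·60 + (3)·23
14 = 1 × 9 + 5  ⟹  5 = (2)·60 + (-5)·23
9 = 1 × 5 + 4  ⟹  4 = (-3)·60 + (8)·23
5 = 1 × 4 + 1  ⟹  1 = (5)·60 + (-13)·23
So (-13)·23 ≡ 1 (mod 60), i.e. 23^(-1) ≡ -13 ≡ 47 (mod 60).
x ≡ 47 × 7 = 329 ≡ 29 (mod 60).
Check: 23 × 29 = 667 ≡ 7 (mod 60).
Unique solution: x ≡ 29 (mod 60)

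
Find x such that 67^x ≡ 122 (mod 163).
55

Baby-step giant-step with step n = ⌈√163⌉ = 13.
Baby steps 67^j mod 163 (j:value) for j=0..12: 0:1, 1:67, 2:88, 3:28, 4:83, 5:19, 6:132, 7:42, 8:43, 9:110, 10:35, 11:63, 12:146.
Giant-step multiplier: 67^(-13) ≡ 67^(162-13) = 67^149 ≡ 82 (mod 163).
Giant steps γ_i = 122·82^i mod 163: γ_0=122, γ_1=61, γ_2=112, γ_3=56, γ_4=28 (in table at j=3).
x = i·n + j = 4·13 + 3 = 55.
Check: 67^55 ≡ 122 (mod 163).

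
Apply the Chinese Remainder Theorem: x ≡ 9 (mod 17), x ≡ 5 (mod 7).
26

Using Chinese Remainder Theorem:
M = 17 × 7 = 119
M1 = 7, M2 = 17
y1 = 7^(-1) mod 17 = 5
y2 = 17^(-1) mod 7 = 5
x = (9×7×5 + 5×17×5) mod 119 = 26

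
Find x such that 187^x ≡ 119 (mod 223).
150

Baby-step giant-step with step n = ⌈√223⌉ = 15.
Baby steps 187^j mod 223 (j:value) for j=0..14: 0:1, 1:187, 2:181, 3:174, 4:203, 5:51, 6:171, 7:88, 8:177, 9:95, 10:148, 11:24, 12:28, 13:107, 14:162.
Giant-step multiplier: 187^(-15) ≡ 187^(222-15) = 187^207 ≡ 59 (mod 223).
Giant steps γ_i = 119·59^i mod 223: γ_0=119, γ_1=108, γ_2=128, γ_3=193, γ_4=14, γ_5=157, γ_6=120, γ_7=167, γ_8=41, γ_9=189, γ_10=1 (in table at j=0).
x = i·n + j = 10·15 + 0 = 150.
Check: 187^150 ≡ 119 (mod 223).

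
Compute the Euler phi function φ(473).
420

473 = 11 × 43
φ(n) = n × ∏(1 - 1/p) for each prime p dividing n
φ(473) = 473 × (1 - 1/11) × (1 - 1/43) = 420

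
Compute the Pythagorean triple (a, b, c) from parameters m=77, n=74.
(453, 11396, 11405)

Euclid's formula: a = m² - n², b = 2mn, c = m² + n²
m = 77, n = 74
a = 77² - 74² = 5929 - 5476 = 453
b = 2 × 77 × 74 = 11396
c = 77² + 74² = 5929 + 5476 = 11405
Verification: 453² + 11396² = 205209 + 129868816 = 130074025 = 11405² ✓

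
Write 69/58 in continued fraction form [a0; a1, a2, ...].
[1; 5, 3, 1, 2]

Euclidean algorithm steps:
69 = 1 × 58 + 11
58 = 5 × 11 + 3
11 = 3 × 3 + 2
3 = 1 × 2 + 1
2 = 2 × 1 + 0
Continued fraction: [1; 5, 3, 1, 2]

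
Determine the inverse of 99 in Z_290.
249

gcd(99, 290) = 1, so the inverse exists.
Extended Euclidean algorithm on (290, 99):
290 = 2 × 99 + 92  ⟹  92 = (1)·290 + (-2)·99
99 = 1 × 92 + 7  ⟹  7 = (-1)·290 + (3)·99
92 = 13 × 7 + 1  ⟹  1 = (14)·290 + (-41)·99
So (-41)·99 ≡ 1 (mod 290), i.e. 99^(-1) ≡ -41 ≡ 249 (mod 290).
Check: 99 × 249 = 24651 ≡ 1 (mod 290)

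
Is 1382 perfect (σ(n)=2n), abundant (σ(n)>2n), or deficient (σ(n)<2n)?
deficient

Proper divisors of 1382: sum = 1 + 2 + 691 = 694
Since 694 < 1382, 1382 is deficient.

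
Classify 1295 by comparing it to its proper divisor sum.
deficient

Proper divisors of 1295: sum = 1 + 5 + 7 + 35 + 37 + 185 + 259 = 529
Since 529 < 1295, 1295 is deficient.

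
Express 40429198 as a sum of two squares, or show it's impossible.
Not possible

Factorization: 40429198 = 2 × 41 × 79^3
By Fermat: n is sum of two squares iff every prime p ≡ 3 (mod 4) appears to even power.
Prime(s) ≡ 3 (mod 4) with odd exponent: [(79, 3)]
Therefore 40429198 cannot be expressed as a² + b².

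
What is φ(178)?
88

178 = 2 × 89
φ(n) = n × ∏(1 - 1/p) for each prime p dividing n
φ(178) = 178 × (1 - 1/2) × (1 - 1/89) = 88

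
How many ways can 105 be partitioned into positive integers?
342325709

p(n) counts ways to write n as a sum of positive integers (order ignored).
Euler's pentagonal recurrence: p(k) = p(k-1) + p(k-2) - p(k-5) - p(k-7) + p(k-12) + p(k-15) - ... (offsets j(3j∓1)/2, signs ++--, p(0)=1, p(<0)=0).
DP table for k = 0..104: p(0)=1, p(1)=1, p(2)=2, p(3)=3, p(4)=5, p(5)=7, p(6)=11, p(7)=15, p(8)=22, p(9)=30, p(10)=42, p(11)=56, p(12)=77, p(13)=101, p(14)=135, p(15)=176, p(16)=231, p(17)=297, p(18)=385, p(19)=490, p(20)=627, p(21)=792, p(22)=1002, p(23)=1255, p(24)=1575, p(25)=1958, p(26)=2436, p(27)=3010, p(28)=3718, p(29)=4565, p(30)=5604, p(31)=6842, p(32)=8349, p(33)=10143, p(34)=12310, p(35)=14883, p(36)=17977, p(37)=21637, p(38)=26015, p(39)=31185, p(40)=37338, p(41)=44583, p(42)=53174, p(43)=63261, p(44)=75175, p(45)=89134, p(46)=105558, p(47)=124754, p(48)=147273, p(49)=173525, p(50)=204226, p(51)=239943, p(52)=281589, p(53)=329931, p(54)=386155, p(55)=451276, p(56)=526823, p(57)=614154, p(58)=715220, p(59)=831820, p(60)=966467, p(61)=1121505, p(62)=1300156, p(63)=1505499, p(64)=1741630, p(65)=2012558, p(66)=2323520, p(67)=2679689, p(68)=3087735, p(69)=3554345, p(70)=4087968, p(71)=4697205, p(72)=5392783, p(73)=6185689, p(74)=7089500, p(75)=8118264, p(76)=9289091, p(77)=10619863, p(78)=12132164, p(79)=13848650, p(80)=15796476, p(81)=18004327, p(82)=20506255, p(83)=23338469, p(84)=26543660, p(85)=30167357, p(86)=34262962, p(87)=38887673, p(88)=44108109, p(89)=49995925, p(90)=56634173, p(91)=64112359, p(92)=72533807, p(93)=82010177, p(94)=92669720, p(95)=104651419, p(96)=118114304, p(97)=133230930, p(98)=150198136, p(99)=169229875, p(100)=190569292, p(101)=214481126, p(102)=241265379, p(103)=271248950, p(104)=304801365.
Final step: p(105) = p(104) + p(103) - p(100) - p(98) + p(93) + p(90) - p(83) - p(79) + p(70) + p(65) - p(54) - p(48) + p(35) + p(28) - p(13) - p(5)
= 304801365 + 271248950 - 190569292 - 150198136 + 82010177 + 56634173 - 23338469 - 13848650 + 4087968 + 2012558 - 386155 - 147273 + 14883 + 3718 - 101 - 7
= 342325709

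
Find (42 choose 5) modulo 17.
5

Using Lucas' theorem:
Write n=42 and k=5 in base 17:
n in base 17: [2, 8]
k in base 17: [0, 5]
C(42,5) mod 17 = ∏ C(n_i, k_i) mod 17
Digit binomials (mod 17): C(2,0) = 1; C(8,5) = 56 ≡ 5
Product: 1 × 5 = 5 ≡ 5 (mod 17)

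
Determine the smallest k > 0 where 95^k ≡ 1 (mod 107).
106

107 is prime, so ord(95) divides φ(107) = 106.
Divisors of 106: 1, 2, 53, 106.
Repeated squaring: 95^1 ≡ 95, 95^2 ≡ 37, 95^4 ≡ 85, 95^8 ≡ 56, 95^16 ≡ 33, 95^32 ≡ 19, 95^64 ≡ 40 (mod 107).
Test 95^d mod 107 for each divisor d in increasing order:
95^1 ≡ 95
95^2 ≡ 37
95^53 = 95^32·95^16·95^4·95^1 ≡ 106
95^106 = 95^64·95^32·95^8·95^2 ≡ 1  ← first divisor giving 1
The order is 106.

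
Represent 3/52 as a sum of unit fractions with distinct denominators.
1/18 + 1/468

Greedy algorithm:
3/52: ceiling(52/3) = 18, use 1/18
1/468: ceiling(468/1) = 468, use 1/468
Result: 3/52 = 1/18 + 1/468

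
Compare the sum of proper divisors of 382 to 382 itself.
deficient

Proper divisors of 382: sum = 1 + 2 + 191 = 194
Since 194 < 382, 382 is deficient.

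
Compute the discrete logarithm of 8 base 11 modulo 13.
9

Baby-step giant-step with step n = ⌈√13⌉ = 4.
Baby steps 11^j mod 13 (j:value) for j=0..3: 0:1, 1:11, 2:4, 3:5.
Giant-step multiplier: 11^(-4) ≡ 11^(12-4) = 11^8 ≡ 9 (mod 13).
Giant steps γ_i = 8·9^i mod 13: γ_0=8, γ_1=7, γ_2=11 (in table at j=1).
x = i·n + j = 2·4 + 1 = 9.
Check: 11^9 ≡ 8 (mod 13).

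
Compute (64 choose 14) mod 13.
9

Using Lucas' theorem:
Write n=64 and k=14 in base 13:
n in base 13: [4, 12]
k in base 13: [1, 1]
C(64,14) mod 13 = ∏ C(n_i, k_i) mod 13
Digit binomials (mod 13): C(4,1) = 4; C(12,1) = 12
Product: 4 × 12 = 48 ≡ 9 (mod 13)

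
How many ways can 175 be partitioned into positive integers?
435157697830

p(n) counts ways to write n as a sum of positive integers (order ignored).
Euler's pentagonal recurrence: p(k) = p(k-1) + p(k-2) - p(k-5) - p(k-7) + p(k-12) + p(k-15) - ... (offsets j(3j∓1)/2, signs ++--, p(0)=1, p(<0)=0).
DP table for k = 0..174: p(0)=1, p(1)=1, p(2)=2, p(3)=3, p(4)=5, p(5)=7, p(6)=11, p(7)=15, p(8)=22, p(9)=30, p(10)=42, p(11)=56, p(12)=77, p(13)=101, p(14)=135, p(15)=176, p(16)=231, p(17)=297, p(18)=385, p(19)=490, p(20)=627, p(21)=792, p(22)=1002, p(23)=1255, p(24)=1575, p(25)=1958, p(26)=2436, p(27)=3010, p(28)=3718, p(29)=4565, p(30)=5604, p(31)=6842, p(32)=8349, p(33)=10143, p(34)=12310, p(35)=14883, p(36)=17977, p(37)=21637, p(38)=26015, p(39)=31185, p(40)=37338, p(41)=44583, p(42)=53174, p(43)=63261, p(44)=75175, p(45)=89134, p(46)=105558, p(47)=124754, p(48)=147273, p(49)=173525, p(50)=204226, p(51)=239943, p(52)=281589, p(53)=329931, p(54)=386155, p(55)=451276, p(56)=526823, p(57)=614154, p(58)=715220, p(59)=831820, p(60)=966467, p(61)=1121505, p(62)=1300156, p(63)=1505499, p(64)=1741630, p(65)=2012558, p(66)=2323520, p(67)=2679689, p(68)=3087735, p(69)=3554345, p(70)=4087968, p(71)=4697205, p(72)=5392783, p(73)=6185689, p(74)=7089500, p(75)=8118264, p(76)=9289091, p(77)=10619863, p(78)=12132164, p(79)=13848650, p(80)=15796476, p(81)=18004327, p(82)=20506255, p(83)=23338469, p(84)=26543660, p(85)=30167357, p(86)=34262962, p(87)=38887673, p(88)=44108109, p(89)=49995925, p(90)=56634173, p(91)=64112359, p(92)=72533807, p(93)=82010177, p(94)=92669720, p(95)=104651419, p(96)=118114304, p(97)=133230930, p(98)=150198136, p(99)=169229875, p(100)=190569292, p(101)=214481126, p(102)=241265379, p(103)=271248950, p(104)=304801365, p(105)=342325709, p(106)=384276336, p(107)=431149389, p(108)=483502844, p(109)=541946240, p(110)=607163746, p(111)=679903203, p(112)=761002156, p(113)=851376628, p(114)=952050665, p(115)=1064144451, p(116)=1188908248, p(117)=1327710076, p(118)=1482074143, p(119)=1653668665, p(120)=1844349560, p(121)=2056148051, p(122)=2291320912, p(123)=2552338241, p(124)=2841940500, p(125)=3163127352, p(126)=3519222692, p(127)=3913864295, p(128)=4351078600, p(129)=4835271870, p(130)=5371315400, p(131)=5964539504, p(132)=6620830889, p(133)=7346629512, p(134)=8149040695, p(135)=9035836076, p(136)=10015581680, p(137)=11097645016, p(138)=12292341831, p(139)=13610949895, p(140)=15065878135, p(141)=16670689208, p(142)=18440293320, p(143)=20390982757, p(144)=22540654445, p(145)=24908858009, p(146)=27517052599, p(147)=30388671978, p(148)=33549419497, p(149)=37027355200, p(150)=40853235313, p(151)=45060624582, p(152)=49686288421, p(153)=54770336324, p(154)=60356673280, p(155)=66493182097, p(156)=73232243759, p(157)=80630964769, p(158)=88751778802, p(159)=97662728555, p(160)=107438159466, p(161)=118159068427, p(162)=129913904637, p(163)=142798995930, p(164)=156919475295, p(165)=172389800255, p(166)=189334822579, p(167)=207890420102, p(168)=228204732751, p(169)=250438925115, p(170)=274768617130, p(171)=301384802048, p(172)=330495499613, p(173)=362326859895, p(174)=397125074750.
Final step: p(175) = p(174) + p(173) - p(170) - p(168) + p(163) + p(160) - p(153) - p(149) + p(140) + p(135) - p(124) - p(118) + p(105) + p(98) - p(83) - p(75) + p(58) + p(49) - p(30) - p(20)
= 397125074750 + 362326859895 - 274768617130 - 228204732751 + 142798995930 + 107438159466 - 54770336324 - 37027355200 + 15065878135 + 9035836076 - 2841940500 - 1482074143 + 342325709 + 150198136 - 23338469 - 8118264 + 715220 + 173525 - 5604 - 627
= 435157697830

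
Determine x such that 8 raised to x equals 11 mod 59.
47

Baby-step giant-step with step n = ⌈√59⌉ = 8.
Baby steps 8^j mod 59 (j:value) for j=0..7: 0:1, 1:8, 2:5, 3:40, 4:25, 5:23, 6:7, 7:56.
Giant-step multiplier: 8^(-8) ≡ 8^(58-8) = 8^50 ≡ 27 (mod 59).
Giant steps γ_i = 11·27^i mod 59: γ_0=11, γ_1=2, γ_2=54, γ_3=42, γ_4=13, γ_5=56 (in table at j=7).
x = i·n + j = 5·8 + 7 = 47.
Check: 8^47 ≡ 11 (mod 59).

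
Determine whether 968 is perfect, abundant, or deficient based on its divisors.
abundant

Proper divisors of 968: sum = 1 + 2 + 4 + 8 + 11 + 22 + 44 + 88 + 121 + 242 + 484 = 1027
Since 1027 > 968, 968 is abundant.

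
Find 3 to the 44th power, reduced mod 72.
9

Repeated squaring. Binary of 44 = 101100.
3^1 ≡ 3 (mod 72); 3^2 ≡ 9 (mod 72); 3^4 ≡ 9 (mod 72); 3^8 ≡ 9 (mod 72); 3^16 ≡ 9 (mod 72); 3^32 ≡ 9 (mod 72)
3^44 = 3^4 × 3^8 × 3^32 ≡ 9 (mod 72)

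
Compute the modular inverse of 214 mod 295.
244

gcd(214, 295) = 1, so the inverse exists.
Extended Euclidean algorithm on (295, 214):
295 = 1 × 214 + 81  ⟹  81 = (1)·295 + (-1)·214
214 = 2 × 81 + 52  ⟹  52 = (-2)·295 + (3)·214
81 = 1 × 52 + 29  ⟹  29 = (3)·295 + (-4)·214
52 = 1 × 29 + 23  ⟹  23 = (-5)·295 + (7)·214
29 = 1 × 23 + 6  ⟹  6 = (8)·295 + (-11)·214
23 = 3 × 6 + 5  ⟹  5 = (-29)·295 + (40)·214
6 = 1 × 5 + 1  ⟹  1 = (37)·295 + (-51)·214
So (-51)·214 ≡ 1 (mod 295), i.e. 214^(-1) ≡ -51 ≡ 244 (mod 295).
Check: 214 × 244 = 52216 ≡ 1 (mod 295)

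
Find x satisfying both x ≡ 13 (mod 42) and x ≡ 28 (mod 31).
307

Using Chinese Remainder Theorem:
M = 42 × 31 = 1302
M1 = 31, M2 = 42
y1 = 31^(-1) mod 42 = 19
y2 = 42^(-1) mod 31 = 17
x = (13×31×19 + 28×42×17) mod 1302 = 307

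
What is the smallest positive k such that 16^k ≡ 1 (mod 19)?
9

19 is prime, so ord(16) divides φ(19) = 18.
Divisors of 18: 1, 2, 3, 6, 9, 18.
Repeated squaring: 16^1 ≡ 16, 16^2 ≡ 9, 16^4 ≡ 5, 16^8 ≡ 6, 16^16 ≡ 17 (mod 19).
Test 16^d mod 19 for each divisor d in increasing order:
16^1 ≡ 16
16^2 ≡ 9
16^3 = 16^2·16^1 ≡ 11
16^6 = 16^4·16^2 ≡ 7
16^9 = 16^8·16^1 ≡ 1  ← first divisor giving 1
The order is 9.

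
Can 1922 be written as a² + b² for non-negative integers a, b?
31² + 31² (a=31, b=31)

Factorization: 1922 = 2 × 31^2
By Fermat: n is sum of two squares iff every prime p ≡ 3 (mod 4) appears to even power.
All primes ≡ 3 (mod 4) appear to even power.
Search a = 0, 1, 2, … for 1922 - a² a perfect square: first hit at a = 31: 1922 - 961 = 961 = 31².
1922 = 31² + 31² = 961 + 961 ✓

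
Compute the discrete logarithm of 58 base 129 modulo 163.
108

Baby-step giant-step with step n = ⌈√163⌉ = 13.
Baby steps 129^j mod 163 (j:value) for j=0..12: 0:1, 1:129, 2:15, 3:142, 4:62, 5:11, 6:115, 7:2, 8:95, 9:30, 10:121, 11:124, 12:22.
Giant-step multiplier: 129^(-13) ≡ 129^(162-13) = 129^149 ≡ 73 (mod 163).
Giant steps γ_i = 58·73^i mod 163: γ_0=58, γ_1=159, γ_2=34, γ_3=37, γ_4=93, γ_5=106, γ_6=77, γ_7=79, γ_8=62 (in table at j=4).
x = i·n + j = 8·13 + 4 = 108.
Check: 129^108 ≡ 58 (mod 163).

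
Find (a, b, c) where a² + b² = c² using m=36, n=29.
(455, 2088, 2137)

Euclid's formula: a = m² - n², b = 2mn, c = m² + n²
m = 36, n = 29
a = 36² - 29² = 1296 - 841 = 455
b = 2 × 36 × 29 = 2088
c = 36² + 29² = 1296 + 841 = 2137
Verification: 455² + 2088² = 207025 + 4359744 = 4566769 = 2137² ✓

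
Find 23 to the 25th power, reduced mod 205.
163

Repeated squaring. Binary of 25 = 11001.
23^1 ≡ 23 (mod 205); 23^2 ≡ 119 (mod 205); 23^4 ≡ 16 (mod 205); 23^8 ≡ 51 (mod 205); 23^16 ≡ 141 (mod 205)
23^25 = 23^1 × 23^8 × 23^16 ≡ 163 (mod 205)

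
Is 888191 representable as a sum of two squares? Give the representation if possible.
Not possible

Factorization: 888191 = 23^3 × 73
By Fermat: n is sum of two squares iff every prime p ≡ 3 (mod 4) appears to even power.
Prime(s) ≡ 3 (mod 4) with odd exponent: [(23, 3)]
Therefore 888191 cannot be expressed as a² + b².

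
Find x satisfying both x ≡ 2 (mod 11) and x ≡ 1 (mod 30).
211

Using Chinese Remainder Theorem:
M = 11 × 30 = 330
M1 = 30, M2 = 11
y1 = 30^(-1) mod 11 = 7
y2 = 11^(-1) mod 30 = 11
x = (2×30×7 + 1×11×11) mod 330 = 211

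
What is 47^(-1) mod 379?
250

gcd(47, 379) = 1, so the inverse exists.
Extended Euclidean algorithm on (379, 47):
379 = 8 × 47 + 3  ⟹  3 = (1)·379 + (-8)·47
47 = 15 × 3 + 2  ⟹  2 = (-15)·379 + (121)·47
3 = 1 × 2 + 1  ⟹  1 = (16)·379 + (-129)·47
So (-129)·47 ≡ 1 (mod 379), i.e. 47^(-1) ≡ -129 ≡ 250 (mod 379).
Check: 47 × 250 = 11750 ≡ 1 (mod 379)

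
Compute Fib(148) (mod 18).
3

Matrix identity: Q^n = [[F_(n+1), F_n], [F_n, F_(n-1)]] with Q = [[1,1],[1,0]].
n = 148 = 10010100₂. Square-and-multiply, entries mod 18:
Q^1 = [[1,1],[1,0]]
Q^2 = (Q^1)² = [[2,1],[1,1]]
Q^4 = (Q^2)² = [[5,3],[3,2]]
Q^9 = (Q^4)²·Q = [[1,16],[16,3]]
Q^18 = (Q^9)² = [[5,10],[10,13]]
Q^37 = (Q^18)²·Q = [[17,17],[17,0]]
Q^74 = (Q^37)² = [[2,1],[1,1]]
Q^148 = (Q^74)² = [[5,3],[3,2]]
F_148 mod 18 = Q^148[0][1] = 3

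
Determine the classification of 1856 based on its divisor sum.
abundant

Proper divisors of 1856: sum = 1 + 2 + 4 + 8 + 16 + 29 + 32 + 58 + 64 + 116 + 232 + 464 + 928 = 1954
Since 1954 > 1856, 1856 is abundant.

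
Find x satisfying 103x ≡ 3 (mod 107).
x ≡ 26 (mod 107)

gcd(103, 107) = 1, which divides 3, so solutions exist.
Find 103^(-1) mod 107 by the extended Euclidean algorithm:
107 = 1 × 103 + 4  ⟹  4 = (1)·107 + (-1)·103
103 = 25 × 4 + 3  ⟹  3 = (-25)·107 + (26)·103
4 = 1 × 3 + 1  ⟹  1 = (26)·107 + (-27)·103
So (-27)·103 ≡ 1 (mod 107), i.e. 103^(-1) ≡ -27 ≡ 80 (mod 107).
x ≡ 80 × 3 = 240 ≡ 26 (mod 107).
Check: 103 × 26 = 2678 ≡ 3 (mod 107).
Unique solution: x ≡ 26 (mod 107)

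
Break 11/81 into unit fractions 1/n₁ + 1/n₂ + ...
1/8 + 1/93 + 1/20088

Greedy algorithm:
11/81: ceiling(81/11) = 8, use 1/8
7/648: ceiling(648/7) = 93, use 1/93
1/20088: ceiling(20088/1) = 20088, use 1/20088
Result: 11/81 = 1/8 + 1/93 + 1/20088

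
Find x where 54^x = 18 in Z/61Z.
7

Baby-step giant-step with step n = ⌈√61⌉ = 8.
Baby steps 54^j mod 61 (j:value) for j=0..7: 0:1, 1:54, 2:49, 3:23, 4:22, 5:29, 6:41, 7:18.
h = 18 is already in the table at j=7, so x = 7.
Check: 54^7 ≡ 18 (mod 61).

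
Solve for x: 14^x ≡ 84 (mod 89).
42

Baby-step giant-step with step n = ⌈√89⌉ = 10.
Baby steps 14^j mod 89 (j:value) for j=0..9: 0:1, 1:14, 2:18, 3:74, 4:57, 5:86, 6:47, 7:35, 8:45, 9:7.
Giant-step multiplier: 14^(-10) ≡ 14^(88-10) = 14^78 ≡ 10 (mod 89).
Giant steps γ_i = 84·10^i mod 89: γ_0=84, γ_1=39, γ_2=34, γ_3=73, γ_4=18 (in table at j=2).
x = i·n + j = 4·10 + 2 = 42.
Check: 14^42 ≡ 84 (mod 89).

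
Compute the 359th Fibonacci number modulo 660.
1

Matrix identity: Q^n = [[F_(n+1), F_n], [F_n, F_(n-1)]] with Q = [[1,1],[1,0]].
n = 359 = 101100111₂. Square-and-multiply, entries mod 660:
Q^1 = [[1,1],[1,0]]
Q^2 = (Q^1)² = [[2,1],[1,1]]
Q^5 = (Q^2)²·Q = [[8,5],[5,3]]
Q^11 = (Q^5)²·Q = [[144,89],[89,55]]
Q^22 = (Q^11)² = [[277,551],[551,386]]
Q^44 = (Q^22)² = [[170,333],[333,497]]
Q^89 = (Q^44)²·Q = [[220,529],[529,351]]
Q^179 = (Q^89)²·Q = [[0,221],[221,439]]
Q^359 = (Q^179)²·Q = [[0,1],[1,659]]
F_359 mod 660 = Q^359[0][1] = 1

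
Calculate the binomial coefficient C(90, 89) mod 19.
14

Using Lucas' theorem:
Write n=90 and k=89 in base 19:
n in base 19: [4, 14]
k in base 19: [4, 13]
C(90,89) mod 19 = ∏ C(n_i, k_i) mod 19
Digit binomials (mod 19): C(4,4) = 1; C(14,13) = 14
Product: 1 × 14 = 14 ≡ 14 (mod 19)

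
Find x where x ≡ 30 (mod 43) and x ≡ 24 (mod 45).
159

Using Chinese Remainder Theorem:
M = 43 × 45 = 1935
M1 = 45, M2 = 43
y1 = 45^(-1) mod 43 = 22
y2 = 43^(-1) mod 45 = 22
x = (30×45×22 + 24×43×22) mod 1935 = 159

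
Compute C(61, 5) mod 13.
9

Using Lucas' theorem:
Write n=61 and k=5 in base 13:
n in base 13: [4, 9]
k in base 13: [0, 5]
C(61,5) mod 13 = ∏ C(n_i, k_i) mod 13
Digit binomials (mod 13): C(4,0) = 1; C(9,5) = 126 ≡ 9
Product: 1 × 9 = 9 ≡ 9 (mod 13)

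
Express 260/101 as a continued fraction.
[2; 1, 1, 2, 1, 6, 2]

Euclidean algorithm steps:
260 = 2 × 101 + 58
101 = 1 × 58 + 43
58 = 1 × 43 + 15
43 = 2 × 15 + 13
15 = 1 × 13 + 2
13 = 6 × 2 + 1
2 = 2 × 1 + 0
Continued fraction: [2; 1, 1, 2, 1, 6, 2]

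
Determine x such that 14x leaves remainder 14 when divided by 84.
x ≡ 1 (mod 6)

gcd(14, 84) = 14, which divides 14, so solutions exist.
Divide through by 14: x ≡ 1 (mod 6).
The coefficient of x is now 1, so x ≡ 1 (mod 6).
Check: 14 × 1 = 14 ≡ 14 (mod 84).
x ≡ 1 (mod 6), giving 14 solutions mod 84.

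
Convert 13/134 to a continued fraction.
[0; 10, 3, 4]

Euclidean algorithm steps:
13 = 0 × 134 + 13
134 = 10 × 13 + 4
13 = 3 × 4 + 1
4 = 4 × 1 + 0
Continued fraction: [0; 10, 3, 4]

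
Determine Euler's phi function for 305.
240

305 = 5 × 61
φ(n) = n × ∏(1 - 1/p) for each prime p dividing n
φ(305) = 305 × (1 - 1/5) × (1 - 1/61) = 240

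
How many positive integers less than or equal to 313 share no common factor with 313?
312

313 = 313
φ(n) = n × ∏(1 - 1/p) for each prime p dividing n
φ(313) = 313 × (1 - 1/313) = 312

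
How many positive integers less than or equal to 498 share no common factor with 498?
164

498 = 2 × 3 × 83
φ(n) = n × ∏(1 - 1/p) for each prime p dividing n
φ(498) = 498 × (1 - 1/2) × (1 - 1/3) × (1 - 1/83) = 164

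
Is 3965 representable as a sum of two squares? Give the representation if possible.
11² + 62² (a=11, b=62)

Factorization: 3965 = 5 × 13 × 61
By Fermat: n is sum of two squares iff every prime p ≡ 3 (mod 4) appears to even power.
All primes ≡ 3 (mod 4) appear to even power.
Search a = 0, 1, 2, … for 3965 - a² a perfect square: first hit at a = 11: 3965 - 121 = 3844 = 62².
3965 = 11² + 62² = 121 + 3844 ✓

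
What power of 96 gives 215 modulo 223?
33

Baby-step giant-step with step n = ⌈√223⌉ = 15.
Baby steps 96^j mod 223 (j:value) for j=0..14: 0:1, 1:96, 2:73, 3:95, 4:200, 5:22, 6:105, 7:45, 8:83, 9:163, 10:38, 11:80, 12:98, 13:42, 14:18.
Giant-step multiplier: 96^(-15) ≡ 96^(222-15) = 96^207 ≡ 219 (mod 223).
Giant steps γ_i = 215·219^i mod 223: γ_0=215, γ_1=32, γ_2=95 (in table at j=3).
x = i·n + j = 2·15 + 3 = 33.
Check: 96^33 ≡ 215 (mod 223).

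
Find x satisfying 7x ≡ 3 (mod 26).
x ≡ 19 (mod 26)

gcd(7, 26) = 1, which divides 3, so solutions exist.
Find 7^(-1) mod 26 by the extended Euclidean algorithm:
26 = 3 × 7 + 5  ⟹  5 = (1)·26 + (-3)·7
7 = 1 × 5 + 2  ⟹  2 = (-1)·26 + (4)·7
5 = 2 × 2 + 1  ⟹  1 = (3)·26 + (-11)·7
So (-11)·7 ≡ 1 (mod 26), i.e. 7^(-1) ≡ -11 ≡ 15 (mod 26).
x ≡ 15 × 3 = 45 ≡ 19 (mod 26).
Check: 7 × 19 = 133 ≡ 3 (mod 26).
Unique solution: x ≡ 19 (mod 26)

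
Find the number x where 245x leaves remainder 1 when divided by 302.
249

gcd(245, 302) = 1, so the inverse exists.
Extended Euclidean algorithm on (302, 245):
302 = 1 × 245 + 57  ⟹  57 = (1)·302 + (-1)·245
245 = 4 × 57 + 17  ⟹  17 = (-4)·302 + (5)·245
57 = 3 × 17 + 6  ⟹  6 = (13)·302 + (-16)·245
17 = 2 × 6 + 5  ⟹  5 = (-30)·302 + (37)·245
6 = 1 × 5 + 1  ⟹  1 = (43)·302 + (-53)·245
So (-53)·245 ≡ 1 (mod 302), i.e. 245^(-1) ≡ -53 ≡ 249 (mod 302).
Check: 245 × 249 = 61005 ≡ 1 (mod 302)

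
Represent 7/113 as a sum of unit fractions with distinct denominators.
1/17 + 1/321 + 1/123329 + 1/19012429473 + 1/481963299268719647499

Greedy algorithm:
7/113: ceiling(113/7) = 17, use 1/17
6/1921: ceiling(1921/6) = 321, use 1/321
5/616641: ceiling(616641/5) = 123329, use 1/123329
4/76049717889: ceiling(76049717889/4) = 19012429473, use 1/19012429473
1/481963299268719647499: ceiling(481963299268719647499/1) = 481963299268719647499, use 1/481963299268719647499
Result: 7/113 = 1/17 + 1/321 + 1/123329 + 1/19012429473 + 1/481963299268719647499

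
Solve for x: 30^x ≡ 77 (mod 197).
133

Baby-step giant-step with step n = ⌈√197⌉ = 15.
Baby steps 30^j mod 197 (j:value) for j=0..14: 0:1, 1:30, 2:112, 3:11, 4:133, 5:50, 6:121, 7:84, 8:156, 9:149, 10:136, 11:140, 12:63, 13:117, 14:161.
Giant-step multiplier: 30^(-15) ≡ 30^(196-15) = 30^181 ≡ 141 (mod 197).
Giant steps γ_i = 77·141^i mod 197: γ_0=77, γ_1=22, γ_2=147, γ_3=42, γ_4=12, γ_5=116, γ_6=5, γ_7=114, γ_8=117 (in table at j=13).
x = i·n + j = 8·15 + 13 = 133.
Check: 30^133 ≡ 77 (mod 197).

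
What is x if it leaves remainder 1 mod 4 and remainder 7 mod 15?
37

Using Chinese Remainder Theorem:
M = 4 × 15 = 60
M1 = 15, M2 = 4
y1 = 15^(-1) mod 4 = 3
y2 = 4^(-1) mod 15 = 4
x = (1×15×3 + 7×4×4) mod 60 = 37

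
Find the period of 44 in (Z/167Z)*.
83

167 is prime, so ord(44) divides φ(167) = 166.
Divisors of 166: 1, 2, 83, 166.
Repeated squaring: 44^1 ≡ 44, 44^2 ≡ 99, 44^4 ≡ 115, 44^8 ≡ 32, 44^16 ≡ 22, 44^32 ≡ 150, 44^64 ≡ 122, 44^128 ≡ 21 (mod 167).
Test 44^d mod 167 for each divisor d in increasing order:
44^1 ≡ 44
44^2 ≡ 99
44^83 = 44^64·44^16·44^2·44^1 ≡ 1  ← first divisor giving 1
The order is 83.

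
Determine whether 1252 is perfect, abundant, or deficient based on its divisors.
deficient

Proper divisors of 1252: sum = 1 + 2 + 4 + 313 + 626 = 946
Since 946 < 1252, 1252 is deficient.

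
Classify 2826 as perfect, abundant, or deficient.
abundant

Proper divisors of 2826: sum = 1 + 2 + 3 + 6 + 9 + 18 + 157 + 314 + 471 + 942 + 1413 = 3336
Since 3336 > 2826, 2826 is abundant.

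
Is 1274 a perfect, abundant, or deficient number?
deficient

Proper divisors of 1274: sum = 1 + 2 + 7 + 13 + 14 + 26 + 49 + 91 + 98 + 182 + 637 = 1120
Since 1120 < 1274, 1274 is deficient.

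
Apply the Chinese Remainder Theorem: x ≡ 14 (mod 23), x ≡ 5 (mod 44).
313

Using Chinese Remainder Theorem:
M = 23 × 44 = 1012
M1 = 44, M2 = 23
y1 = 44^(-1) mod 23 = 11
y2 = 23^(-1) mod 44 = 23
x = (14×44×11 + 5×23×23) mod 1012 = 313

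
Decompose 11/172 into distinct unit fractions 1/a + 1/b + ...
1/16 + 1/688

Greedy algorithm:
11/172: ceiling(172/11) = 16, use 1/16
1/688: ceiling(688/1) = 688, use 1/688
Result: 11/172 = 1/16 + 1/688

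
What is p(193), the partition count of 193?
2168627105469

p(n) counts ways to write n as a sum of positive integers (order ignored).
Euler's pentagonal recurrence: p(k) = p(k-1) + p(k-2) - p(k-5) - p(k-7) + p(k-12) + p(k-15) - ... (offsets j(3j∓1)/2, signs ++--, p(0)=1, p(<0)=0).
DP table for k = 0..192: p(0)=1, p(1)=1, p(2)=2, p(3)=3, p(4)=5, p(5)=7, p(6)=11, p(7)=15, p(8)=22, p(9)=30, p(10)=42, p(11)=56, p(12)=77, p(13)=101, p(14)=135, p(15)=176, p(16)=231, p(17)=297, p(18)=385, p(19)=490, p(20)=627, p(21)=792, p(22)=1002, p(23)=1255, p(24)=1575, p(25)=1958, p(26)=2436, p(27)=3010, p(28)=3718, p(29)=4565, p(30)=5604, p(31)=6842, p(32)=8349, p(33)=10143, p(34)=12310, p(35)=14883, p(36)=17977, p(37)=21637, p(38)=26015, p(39)=31185, p(40)=37338, p(41)=44583, p(42)=53174, p(43)=63261, p(44)=75175, p(45)=89134, p(46)=105558, p(47)=124754, p(48)=147273, p(49)=173525, p(50)=204226, p(51)=239943, p(52)=281589, p(53)=329931, p(54)=386155, p(55)=451276, p(56)=526823, p(57)=614154, p(58)=715220, p(59)=831820, p(60)=966467, p(61)=1121505, p(62)=1300156, p(63)=1505499, p(64)=1741630, p(65)=2012558, p(66)=2323520, p(67)=2679689, p(68)=3087735, p(69)=3554345, p(70)=4087968, p(71)=4697205, p(72)=5392783, p(73)=6185689, p(74)=7089500, p(75)=8118264, p(76)=9289091, p(77)=10619863, p(78)=12132164, p(79)=13848650, p(80)=15796476, p(81)=18004327, p(82)=20506255, p(83)=23338469, p(84)=26543660, p(85)=30167357, p(86)=34262962, p(87)=38887673, p(88)=44108109, p(89)=49995925, p(90)=56634173, p(91)=64112359, p(92)=72533807, p(93)=82010177, p(94)=92669720, p(95)=104651419, p(96)=118114304, p(97)=133230930, p(98)=150198136, p(99)=169229875, p(100)=190569292, p(101)=214481126, p(102)=241265379, p(103)=271248950, p(104)=304801365, p(105)=342325709, p(106)=384276336, p(107)=431149389, p(108)=483502844, p(109)=541946240, p(110)=607163746, p(111)=679903203, p(112)=761002156, p(113)=851376628, p(114)=952050665, p(115)=1064144451, p(116)=1188908248, p(117)=1327710076, p(118)=1482074143, p(119)=1653668665, p(120)=1844349560, p(121)=2056148051, p(122)=2291320912, p(123)=2552338241, p(124)=2841940500, p(125)=3163127352, p(126)=3519222692, p(127)=3913864295, p(128)=4351078600, p(129)=4835271870, p(130)=5371315400, p(131)=5964539504, p(132)=6620830889, p(133)=7346629512, p(134)=8149040695, p(135)=9035836076, p(136)=10015581680, p(137)=11097645016, p(138)=12292341831, p(139)=13610949895, p(140)=15065878135, p(141)=16670689208, p(142)=18440293320, p(143)=20390982757, p(144)=22540654445, p(145)=24908858009, p(146)=27517052599, p(147)=30388671978, p(148)=33549419497, p(149)=37027355200, p(150)=40853235313, p(151)=45060624582, p(152)=49686288421, p(153)=54770336324, p(154)=60356673280, p(155)=66493182097, p(156)=73232243759, p(157)=80630964769, p(158)=88751778802, p(159)=97662728555, p(160)=107438159466, p(161)=118159068427, p(162)=129913904637, p(163)=142798995930, p(164)=156919475295, p(165)=172389800255, p(166)=189334822579, p(167)=207890420102, p(168)=228204732751, p(169)=250438925115, p(170)=274768617130, p(171)=301384802048, p(172)=330495499613, p(173)=362326859895, p(174)=397125074750, p(175)=435157697830, p(176)=476715857290, p(177)=522115831195, p(178)=571701605655, p(179)=625846753120, p(180)=684957390936, p(181)=749474411781, p(182)=819876908323, p(183)=896684817527, p(184)=980462880430, p(185)=1071823774337, p(186)=1171432692373, p(187)=1280011042268, p(188)=1398341745571, p(189)=1527273599625, p(190)=1667727404093, p(191)=1820701100652, p(192)=1987276856363.
Final step: p(193) = p(192) + p(191) - p(188) - p(186) + p(181) + p(178) - p(171) - p(167) + p(158) + p(153) - p(142) - p(136) + p(123) + p(116) - p(101) - p(93) + p(76) + p(67) - p(48) - p(38) + p(17) + p(6)
= 1987276856363 + 1820701100652 - 1398341745571 - 1171432692373 + 749474411781 + 571701605655 - 301384802048 - 207890420102 + 88751778802 + 54770336324 - 18440293320 - 10015581680 + 2552338241 + 1188908248 - 214481126 - 82010177 + 9289091 + 2679689 - 147273 - 26015 + 297 + 11
= 2168627105469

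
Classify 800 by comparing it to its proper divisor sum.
abundant

Proper divisors of 800: sum = 1 + 2 + 4 + 5 + 8 + 10 + 16 + 20 + ... + 100 + 160 + 200 + 400 (17 divisors) = 1153
Since 1153 > 800, 800 is abundant.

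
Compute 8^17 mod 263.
178

Repeated squaring. Binary of 17 = 10001.
8^1 ≡ 8 (mod 263); 8^2 ≡ 64 (mod 263); 8^4 ≡ 151 (mod 263); 8^8 ≡ 183 (mod 263); 8^16 ≡ 88 (mod 263)
8^17 = 8^1 × 8^16 ≡ 178 (mod 263)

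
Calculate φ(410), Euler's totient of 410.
160

410 = 2 × 5 × 41
φ(n) = n × ∏(1 - 1/p) for each prime p dividing n
φ(410) = 410 × (1 - 1/2) × (1 - 1/5) × (1 - 1/41) = 160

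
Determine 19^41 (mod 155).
134

Repeated squaring. Binary of 41 = 101001.
19^1 ≡ 19 (mod 155); 19^2 ≡ 51 (mod 155); 19^4 ≡ 121 (mod 155); 19^8 ≡ 71 (mod 155); 19^16 ≡ 81 (mod 155); 19^32 ≡ 51 (mod 155)
19^41 = 19^1 × 19^8 × 19^32 ≡ 134 (mod 155)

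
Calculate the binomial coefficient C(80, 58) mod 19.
16

Using Lucas' theorem:
Write n=80 and k=58 in base 19:
n in base 19: [4, 4]
k in base 19: [3, 1]
C(80,58) mod 19 = ∏ C(n_i, k_i) mod 19
Digit binomials (mod 19): C(4,3) = 4; C(4,1) = 4
Product: 4 × 4 = 16 ≡ 16 (mod 19)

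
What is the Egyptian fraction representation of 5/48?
1/10 + 1/240

Greedy algorithm:
5/48: ceiling(48/5) = 10, use 1/10
1/240: ceiling(240/1) = 240, use 1/240
Result: 5/48 = 1/10 + 1/240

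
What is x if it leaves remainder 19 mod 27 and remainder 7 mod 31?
100

Using Chinese Remainder Theorem:
M = 27 × 31 = 837
M1 = 31, M2 = 27
y1 = 31^(-1) mod 27 = 7
y2 = 27^(-1) mod 31 = 23
x = (19×31×7 + 7×27×23) mod 837 = 100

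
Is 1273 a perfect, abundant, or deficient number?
deficient

Proper divisors of 1273: sum = 1 + 19 + 67 = 87
Since 87 < 1273, 1273 is deficient.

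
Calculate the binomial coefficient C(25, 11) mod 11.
2

Using Lucas' theorem:
Write n=25 and k=11 in base 11:
n in base 11: [2, 3]
k in base 11: [1, 0]
C(25,11) mod 11 = ∏ C(n_i, k_i) mod 11
Digit binomials (mod 11): C(2,1) = 2; C(3,0) = 1
Product: 2 × 1 = 2 ≡ 2 (mod 11)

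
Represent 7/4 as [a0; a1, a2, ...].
[1; 1, 3]

Euclidean algorithm steps:
7 = 1 × 4 + 3
4 = 1 × 3 + 1
3 = 3 × 1 + 0
Continued fraction: [1; 1, 3]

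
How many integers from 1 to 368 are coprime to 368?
176

368 = 2^4 × 23
φ(n) = n × ∏(1 - 1/p) for each prime p dividing n
φ(368) = 368 × (1 - 1/2) × (1 - 1/23) = 176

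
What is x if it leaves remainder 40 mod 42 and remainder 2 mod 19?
40

Using Chinese Remainder Theorem:
M = 42 × 19 = 798
M1 = 19, M2 = 42
y1 = 19^(-1) mod 42 = 31
y2 = 42^(-1) mod 19 = 5
x = (40×19×31 + 2×42×5) mod 798 = 40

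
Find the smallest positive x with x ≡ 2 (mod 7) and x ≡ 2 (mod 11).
2

Using Chinese Remainder Theorem:
M = 7 × 11 = 77
M1 = 11, M2 = 7
y1 = 11^(-1) mod 7 = 2
y2 = 7^(-1) mod 11 = 8
x = (2×11×2 + 2×7×8) mod 77 = 2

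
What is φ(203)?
168

203 = 7 × 29
φ(n) = n × ∏(1 - 1/p) for each prime p dividing n
φ(203) = 203 × (1 - 1/7) × (1 - 1/29) = 168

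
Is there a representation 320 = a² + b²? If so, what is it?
8² + 16² (a=8, b=16)

Factorization: 320 = 2^6 × 5
By Fermat: n is sum of two squares iff every prime p ≡ 3 (mod 4) appears to even power.
All primes ≡ 3 (mod 4) appear to even power.
Search a = 0, 1, 2, … for 320 - a² a perfect square: first hit at a = 8: 320 - 64 = 256 = 16².
320 = 8² + 16² = 64 + 256 ✓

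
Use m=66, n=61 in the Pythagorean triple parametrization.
(635, 8052, 8077)

Euclid's formula: a = m² - n², b = 2mn, c = m² + n²
m = 66, n = 61
a = 66² - 61² = 4356 - 3721 = 635
b = 2 × 66 × 61 = 8052
c = 66² + 61² = 4356 + 3721 = 8077
Verification: 635² + 8052² = 403225 + 64834704 = 65237929 = 8077² ✓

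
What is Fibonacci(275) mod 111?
77

Matrix identity: Q^n = [[F_(n+1), F_n], [F_n, F_(n-1)]] with Q = [[1,1],[1,0]].
n = 275 = 100010011₂. Square-and-multiply, entries mod 111:
Q^1 = [[1,1],[1,0]]
Q^2 = (Q^1)² = [[2,1],[1,1]]
Q^4 = (Q^2)² = [[5,3],[3,2]]
Q^8 = (Q^4)² = [[34,21],[21,13]]
Q^17 = (Q^8)²·Q = [[31,43],[43,99]]
Q^34 = (Q^17)² = [[35,40],[40,106]]
Q^68 = (Q^34)² = [[50,90],[90,71]]
Q^137 = (Q^68)²·Q = [[67,55],[55,12]]
Q^275 = (Q^137)²·Q = [[93,77],[77,16]]
F_275 mod 111 = Q^275[0][1] = 77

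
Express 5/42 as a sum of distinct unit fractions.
1/9 + 1/126

Greedy algorithm:
5/42: ceiling(42/5) = 9, use 1/9
1/126: ceiling(126/1) = 126, use 1/126
Result: 5/42 = 1/9 + 1/126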